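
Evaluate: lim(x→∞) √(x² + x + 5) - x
This is an ∞-∞ indeterminate form.

Combine fractions or rationalize to convert ∞-∞ to 0/0 form:
  lim(x→∞) √(x² + x + 5) - x = 1/2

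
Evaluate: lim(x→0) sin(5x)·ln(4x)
This is a 0·∞ indeterminate form.

Rewrite 0·∞ as a quotient (0/0 or ∞/∞ form), then apply L'Hôpital's rule:
  lim(x→0) sin(5x)·ln(4x) = 0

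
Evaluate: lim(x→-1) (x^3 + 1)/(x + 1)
This is a standard limit.

Factor or rationalize the expression:
  lim(x→-1) (x^3 + 1)/(x + 1) = 3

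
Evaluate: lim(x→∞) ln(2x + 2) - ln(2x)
This is an ∞-∞ indeterminate form.

Combine fractions or rationalize to convert ∞-∞ to 0/0 form:
  lim(x→∞) ln(2x + 2) - ln(2x) = 0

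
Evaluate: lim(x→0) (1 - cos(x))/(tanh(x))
This is a 0/0 indeterminate form.

Apply L'Hôpital's rule: differentiate numerator and denominator separately.
  f(x) = 1 - cos(x)   ⇒   f'(x) = sin(x)
  g(x) = tanh(x)   ⇒   g'(x) = 1 - tanh(x)^2
  lim(x→0) f'(x)/g'(x) = lim(x→0) (sin(x))/(1 - tanh(x)^2)
  = 0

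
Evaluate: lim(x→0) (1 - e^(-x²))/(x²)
This is a 0/0 indeterminate form.

Apply L'Hôpital's rule: differentiate numerator and denominator separately.
  f(x) = 1 - e^(-x^2)   ⇒   f'(x) = 2·x·e^(-x^2)
  g(x) = x^2   ⇒   g'(x) = 2·x
  lim(x→0) f'(x)/g'(x) = lim(x→0) (2·x·e^(-x^2))/(2·x)
  = 1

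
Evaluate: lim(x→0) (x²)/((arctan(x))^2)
This is a 0/0 indeterminate form.

Apply L'Hôpital's rule: differentiate numerator and denominator separately.
  f(x) = x^2   ⇒   f'(x) = 2·x
  g(x) = atan(x)^2   ⇒   g'(x) = 2·atan(x)/(x^2 + 1)
  lim(x→0) f'(x)/g'(x) = lim(x→0) (2·x)/(2·atan(x)/(x^2 + 1))
  = 1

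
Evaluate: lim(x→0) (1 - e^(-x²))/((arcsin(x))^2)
This is a 0/0 indeterminate form.

Apply L'Hôpital's rule: differentiate numerator and denominator separately.
  f(x) = 1 - e^(-x^2)   ⇒   f'(x) = 2·x·e^(-x^2)
  g(x) = asin(x)^2   ⇒   g'(x) = 2·asin(x)/sqrt(1 - x^2)
  lim(x→0) f'(x)/g'(x) = lim(x→0) (2·x·e^(-x^2))/(2·asin(x)/sqrt(1 - x^2))
  = 1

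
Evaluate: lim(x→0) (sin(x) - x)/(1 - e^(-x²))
This is a 0/0 indeterminate form.

Apply L'Hôpital's rule: differentiate numerator and denominator separately.
  f(x) = -x + sin(x)   ⇒   f'(x) = cos(x) - 1
  g(x) = 1 - e^(-x^2)   ⇒   g'(x) = 2·x·e^(-x^2)
  lim(x→0) f'(x)/g'(x) = lim(x→0) (cos(x) - 1)/(2·x·e^(-x^2))
  = 0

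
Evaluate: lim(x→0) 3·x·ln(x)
This is a 0·∞ indeterminate form.

Rewrite 0·∞ as a quotient (0/0 or ∞/∞ form), then apply L'Hôpital's rule:
  lim(x→0) 3·x·ln(x) = 0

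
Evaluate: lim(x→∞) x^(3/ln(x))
This is an exponential indeterminate form.

For exponential indeterminate forms, take the natural log:
  Let L = lim(x→∞) x^(3/ln(x))
  Then ln(L) = lim(x→∞) [exponent × ln(base)]
  Evaluate using L'Hôpital or standard limits, then exponentiate.
  L = e^(3)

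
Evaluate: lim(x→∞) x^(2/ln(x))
This is an exponential indeterminate form.

For exponential indeterminate forms, take the natural log:
  Let L = lim(x→∞) x^(2/ln(x))
  Then ln(L) = lim(x→∞) [exponent × ln(base)]
  Evaluate using L'Hôpital or standard limits, then exponentiate.
  L = e²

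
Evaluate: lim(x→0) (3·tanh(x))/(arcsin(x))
This is a 0/0 indeterminate form.

Apply L'Hôpital's rule: differentiate numerator and denominator separately.
  f(x) = 3·tanh(x)   ⇒   f'(x) = 3 - 3·tanh(x)^2
  g(x) = asin(x)   ⇒   g'(x) = 1/sqrt(1 - x^2)
  lim(x→0) f'(x)/g'(x) = lim(x→0) (3 - 3·tanh(x)^2)/(1/sqrt(1 - x^2))
  = 3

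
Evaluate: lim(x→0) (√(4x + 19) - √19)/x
This is a standard limit.

Factor or rationalize the expression:
  lim(x→0) (√(4x + 19) - √19)/x = 2·sqrt(19)/19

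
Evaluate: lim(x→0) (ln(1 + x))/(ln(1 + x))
This is a 0/0 indeterminate form.

Apply L'Hôpital's rule: differentiate numerator and denominator separately.
  f(x) = ln(x + 1)   ⇒   f'(x) = 1/(x + 1)
  g(x) = ln(x + 1)   ⇒   g'(x) = 1/(x + 1)
  lim(x→0) f'(x)/g'(x) = lim(x→0) (1/(x + 1))/(1/(x + 1))
  = 1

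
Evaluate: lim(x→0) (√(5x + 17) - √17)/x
This is a standard limit.

Factor or rationalize the expression:
  lim(x→0) (√(5x + 17) - √17)/x = 5·sqrt(17)/34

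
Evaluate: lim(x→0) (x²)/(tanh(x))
This is a 0/0 indeterminate form.

Apply L'Hôpital's rule: differentiate numerator and denominator separately.
  f(x) = x^2   ⇒   f'(x) = 2·x
  g(x) = tanh(x)   ⇒   g'(x) = 1 - tanh(x)^2
  lim(x→0) f'(x)/g'(x) = lim(x→0) (2·x)/(1 - tanh(x)^2)
  = 0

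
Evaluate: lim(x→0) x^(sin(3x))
This is an exponential indeterminate form.

For exponential indeterminate forms, take the natural log:
  Let L = lim(x→0) x^(sin(3x))
  Then ln(L) = lim(x→0) [exponent × ln(base)]
  Evaluate using L'Hôpital or standard limits, then exponentiate.
  L = 1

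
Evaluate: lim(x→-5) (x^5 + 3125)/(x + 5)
This is a standard limit.

Factor or rationalize the expression:
  lim(x→-5) (x^5 + 3125)/(x + 5) = 3125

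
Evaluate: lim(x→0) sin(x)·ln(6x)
This is a 0·∞ indeterminate form.

Rewrite 0·∞ as a quotient (0/0 or ∞/∞ form), then apply L'Hôpital's rule:
  lim(x→0) sin(x)·ln(6x) = 0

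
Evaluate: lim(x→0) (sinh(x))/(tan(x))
This is a 0/0 indeterminate form.

Apply L'Hôpital's rule: differentiate numerator and denominator separately.
  f(x) = sinh(x)   ⇒   f'(x) = cosh(x)
  g(x) = tan(x)   ⇒   g'(x) = tan(x)^2 + 1
  lim(x→0) f'(x)/g'(x) = lim(x→0) (cosh(x))/(tan(x)^2 + 1)
  = 1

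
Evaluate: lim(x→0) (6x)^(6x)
This is an exponential indeterminate form.

For exponential indeterminate forms, take the natural log:
  Let L = lim(x→0) (6x)^(6x)
  Then ln(L) = lim(x→0) [exponent × ln(base)]
  Evaluate using L'Hôpital or standard limits, then exponentiate.
  L = 1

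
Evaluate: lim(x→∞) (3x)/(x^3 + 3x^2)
This is an ∞/∞ indeterminate form.

Apply L'Hôpital's rule: differentiate numerator and denominator separately.
  f(x) = 3·x   ⇒   f'(x) = 3
  g(x) = x^3 + 3·x^2   ⇒   g'(x) = 3·x^2 + 6·x
  lim(x→∞) f'(x)/g'(x) = lim(x→∞) (3)/(3·x^2 + 6·x)
  = 0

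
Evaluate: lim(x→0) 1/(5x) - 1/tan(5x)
This is an ∞-∞ indeterminate form.

Combine fractions or rationalize to convert ∞-∞ to 0/0 form:
  lim(x→0) 1/(5x) - 1/tan(5x) = 0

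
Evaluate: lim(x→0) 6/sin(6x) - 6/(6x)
This is an ∞-∞ indeterminate form.

Combine fractions or rationalize to convert ∞-∞ to 0/0 form:
  lim(x→0) 6/sin(6x) - 6/(6x) = 0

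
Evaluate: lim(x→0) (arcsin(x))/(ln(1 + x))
This is a 0/0 indeterminate form.

Apply L'Hôpital's rule: differentiate numerator and denominator separately.
  f(x) = asin(x)   ⇒   f'(x) = 1/sqrt(1 - x^2)
  g(x) = ln(x + 1)   ⇒   g'(x) = 1/(x + 1)
  lim(x→0) f'(x)/g'(x) = lim(x→0) (1/sqrt(1 - x^2))/(1/(x + 1))
  = 1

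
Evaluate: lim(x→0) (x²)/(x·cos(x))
This is a 0/0 indeterminate form.

Apply L'Hôpital's rule: differentiate numerator and denominator separately.
  f(x) = x^2   ⇒   f'(x) = 2·x
  g(x) = x·cos(x)   ⇒   g'(x) = -x·sin(x) + cos(x)
  lim(x→0) f'(x)/g'(x) = lim(x→0) (2·x)/(-x·sin(x) + cos(x))
  = 0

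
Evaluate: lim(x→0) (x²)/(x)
This is a 0/0 indeterminate form.

Apply L'Hôpital's rule: differentiate numerator and denominator separately.
  f(x) = x^2   ⇒   f'(x) = 2·x
  g(x) = x   ⇒   g'(x) = 1
  lim(x→0) f'(x)/g'(x) = lim(x→0) (2·x)/(1)
  = 0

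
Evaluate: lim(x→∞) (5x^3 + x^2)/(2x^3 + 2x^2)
This is an ∞/∞ indeterminate form.

Apply L'Hôpital's rule: differentiate numerator and denominator separately.
  f(x) = 5·x^3 + x^2   ⇒   f'(x) = 15·x^2 + 2·x
  g(x) = 2·x^3 + 2·x^2   ⇒   g'(x) = 6·x^2 + 4·x
  lim(x→∞) f'(x)/g'(x) = lim(x→∞) (15·x^2 + 2·x)/(6·x^2 + 4·x)
  = 5/2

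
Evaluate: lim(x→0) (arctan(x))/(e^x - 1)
This is a 0/0 indeterminate form.

Apply L'Hôpital's rule: differentiate numerator and denominator separately.
  f(x) = atan(x)   ⇒   f'(x) = 1/(x^2 + 1)
  g(x) = e^(x) - 1   ⇒   g'(x) = e^(x)
  lim(x→0) f'(x)/g'(x) = lim(x→0) (1/(x^2 + 1))/(e^(x))
  = 1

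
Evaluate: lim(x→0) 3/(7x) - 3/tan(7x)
This is an ∞-∞ indeterminate form.

Combine fractions or rationalize to convert ∞-∞ to 0/0 form:
  lim(x→0) 3/(7x) - 3/tan(7x) = 0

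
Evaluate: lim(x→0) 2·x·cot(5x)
This is a 0·∞ indeterminate form.

Rewrite 0·∞ as a quotient (0/0 or ∞/∞ form), then apply L'Hôpital's rule:
  lim(x→0) 2·x·cot(5x) = 2/5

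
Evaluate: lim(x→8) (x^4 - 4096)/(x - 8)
This is a standard limit.

Factor or rationalize the expression:
  lim(x→8) (x^4 - 4096)/(x - 8) = 2048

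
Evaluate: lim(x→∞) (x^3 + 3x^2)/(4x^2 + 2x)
This is an ∞/∞ indeterminate form.

Apply L'Hôpital's rule: differentiate numerator and denominator separately.
  f(x) = x^3 + 3·x^2   ⇒   f'(x) = 3·x^2 + 6·x
  g(x) = 4·x^2 + 2·x   ⇒   g'(x) = 8·x + 2
  lim(x→∞) f'(x)/g'(x) = lim(x→∞) (3·x^2 + 6·x)/(8·x + 2)
  = ∞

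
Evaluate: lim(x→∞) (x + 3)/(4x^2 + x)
This is an ∞/∞ indeterminate form.

Apply L'Hôpital's rule: differentiate numerator and denominator separately.
  f(x) = x + 3   ⇒   f'(x) = 1
  g(x) = 4·x^2 + x   ⇒   g'(x) = 8·x + 1
  lim(x→∞) f'(x)/g'(x) = lim(x→∞) (1)/(8·x + 1)
  = 0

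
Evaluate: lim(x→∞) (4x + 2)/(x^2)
This is an ∞/∞ indeterminate form.

Apply L'Hôpital's rule: differentiate numerator and denominator separately.
  f(x) = 4·x + 2   ⇒   f'(x) = 4
  g(x) = x^2   ⇒   g'(x) = 2·x
  lim(x→∞) f'(x)/g'(x) = lim(x→∞) (4)/(2·x)
  = 0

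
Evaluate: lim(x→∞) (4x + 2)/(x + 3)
This is an ∞/∞ indeterminate form.

Apply L'Hôpital's rule: differentiate numerator and denominator separately.
  f(x) = 4·x + 2   ⇒   f'(x) = 4
  g(x) = x + 3   ⇒   g'(x) = 1
  lim(x→∞) f'(x)/g'(x) = lim(x→∞) (4)/(1)
  = 4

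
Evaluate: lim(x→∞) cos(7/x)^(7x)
This is an exponential indeterminate form.

For exponential indeterminate forms, take the natural log:
  Let L = lim(x→∞) cos(7/x)^(7x)
  Then ln(L) = lim(x→∞) [exponent × ln(base)]
  Evaluate using L'Hôpital or standard limits, then exponentiate.
  L = 1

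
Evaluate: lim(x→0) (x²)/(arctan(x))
This is a 0/0 indeterminate form.

Apply L'Hôpital's rule: differentiate numerator and denominator separately.
  f(x) = x^2   ⇒   f'(x) = 2·x
  g(x) = atan(x)   ⇒   g'(x) = 1/(x^2 + 1)
  lim(x→0) f'(x)/g'(x) = lim(x→0) (2·x)/(1/(x^2 + 1))
  = 0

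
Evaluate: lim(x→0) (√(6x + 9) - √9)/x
This is a standard limit.

Factor or rationalize the expression:
  lim(x→0) (√(6x + 9) - √9)/x = 1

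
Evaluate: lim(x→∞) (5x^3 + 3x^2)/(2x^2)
This is an ∞/∞ indeterminate form.

Apply L'Hôpital's rule: differentiate numerator and denominator separately.
  f(x) = 5·x^3 + 3·x^2   ⇒   f'(x) = 15·x^2 + 6·x
  g(x) = 2·x^2   ⇒   g'(x) = 4·x
  lim(x→∞) f'(x)/g'(x) = lim(x→∞) (15·x^2 + 6·x)/(4·x)
  = ∞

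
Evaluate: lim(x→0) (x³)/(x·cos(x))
This is a 0/0 indeterminate form.

Apply L'Hôpital's rule: differentiate numerator and denominator separately.
  f(x) = x^3   ⇒   f'(x) = 3·x^2
  g(x) = x·cos(x)   ⇒   g'(x) = -x·sin(x) + cos(x)
  lim(x→0) f'(x)/g'(x) = lim(x→0) (3·x^2)/(-x·sin(x) + cos(x))
  = 0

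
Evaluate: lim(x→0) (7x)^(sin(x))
This is an exponential indeterminate form.

For exponential indeterminate forms, take the natural log:
  Let L = lim(x→0) (7x)^(sin(x))
  Then ln(L) = lim(x→0) [exponent × ln(base)]
  Evaluate using L'Hôpital or standard limits, then exponentiate.
  L = 1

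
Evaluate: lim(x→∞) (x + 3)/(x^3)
This is an ∞/∞ indeterminate form.

Apply L'Hôpital's rule: differentiate numerator and denominator separately.
  f(x) = x + 3   ⇒   f'(x) = 1
  g(x) = x^3   ⇒   g'(x) = 3·x^2
  lim(x→∞) f'(x)/g'(x) = lim(x→∞) (1)/(3·x^2)
  = 0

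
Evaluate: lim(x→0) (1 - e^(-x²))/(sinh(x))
This is a 0/0 indeterminate form.

Apply L'Hôpital's rule: differentiate numerator and denominator separately.
  f(x) = 1 - e^(-x^2)   ⇒   f'(x) = 2·x·e^(-x^2)
  g(x) = sinh(x)   ⇒   g'(x) = cosh(x)
  lim(x→0) f'(x)/g'(x) = lim(x→0) (2·x·e^(-x^2))/(cosh(x))
  = 0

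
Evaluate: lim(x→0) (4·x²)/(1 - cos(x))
This is a 0/0 indeterminate form.

Apply L'Hôpital's rule: differentiate numerator and denominator separately.
  f(x) = 4·x^2   ⇒   f'(x) = 8·x
  g(x) = 1 - cos(x)   ⇒   g'(x) = sin(x)
  lim(x→0) f'(x)/g'(x) = lim(x→0) (8·x)/(sin(x))
  = 8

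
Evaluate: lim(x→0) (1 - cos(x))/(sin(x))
This is a 0/0 indeterminate form.

Apply L'Hôpital's rule: differentiate numerator and denominator separately.
  f(x) = 1 - cos(x)   ⇒   f'(x) = sin(x)
  g(x) = sin(x)   ⇒   g'(x) = cos(x)
  lim(x→0) f'(x)/g'(x) = lim(x→0) (sin(x))/(cos(x))
  = 0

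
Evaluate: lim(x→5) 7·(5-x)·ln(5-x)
This is a 0·∞ indeterminate form.

Rewrite 0·∞ as a quotient (0/0 or ∞/∞ form), then apply L'Hôpital's rule:
  lim(x→5) 7·(5-x)·ln(5-x) = 0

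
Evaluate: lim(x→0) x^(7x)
This is an exponential indeterminate form.

For exponential indeterminate forms, take the natural log:
  Let L = lim(x→0) x^(7x)
  Then ln(L) = lim(x→0) [exponent × ln(base)]
  Evaluate using L'Hôpital or standard limits, then exponentiate.
  L = 1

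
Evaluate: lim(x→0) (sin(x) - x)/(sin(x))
This is a 0/0 indeterminate form.

Apply L'Hôpital's rule: differentiate numerator and denominator separately.
  f(x) = -x + sin(x)   ⇒   f'(x) = cos(x) - 1
  g(x) = sin(x)   ⇒   g'(x) = cos(x)
  lim(x→0) f'(x)/g'(x) = lim(x→0) (cos(x) - 1)/(cos(x))
  = 0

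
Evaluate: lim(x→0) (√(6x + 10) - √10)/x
This is a standard limit.

Factor or rationalize the expression:
  lim(x→0) (√(6x + 10) - √10)/x = 3·sqrt(10)/10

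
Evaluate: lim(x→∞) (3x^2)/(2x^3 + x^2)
This is an ∞/∞ indeterminate form.

Apply L'Hôpital's rule: differentiate numerator and denominator separately.
  f(x) = 3·x^2   ⇒   f'(x) = 6·x
  g(x) = 2·x^3 + x^2   ⇒   g'(x) = 6·x^2 + 2·x
  lim(x→∞) f'(x)/g'(x) = lim(x→∞) (6·x)/(6·x^2 + 2·x)
  = 0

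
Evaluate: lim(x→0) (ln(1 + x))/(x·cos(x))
This is a 0/0 indeterminate form.

Apply L'Hôpital's rule: differentiate numerator and denominator separately.
  f(x) = ln(x + 1)   ⇒   f'(x) = 1/(x + 1)
  g(x) = x·cos(x)   ⇒   g'(x) = -x·sin(x) + cos(x)
  lim(x→0) f'(x)/g'(x) = lim(x→0) (1/(x + 1))/(-x·sin(x) + cos(x))
  = 1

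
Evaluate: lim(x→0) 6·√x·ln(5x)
This is a 0·∞ indeterminate form.

Rewrite 0·∞ as a quotient (0/0 or ∞/∞ form), then apply L'Hôpital's rule:
  lim(x→0) 6·√x·ln(5x) = 0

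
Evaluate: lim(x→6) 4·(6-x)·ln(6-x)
This is a 0·∞ indeterminate form.

Rewrite 0·∞ as a quotient (0/0 or ∞/∞ form), then apply L'Hôpital's rule:
  lim(x→6) 4·(6-x)·ln(6-x) = 0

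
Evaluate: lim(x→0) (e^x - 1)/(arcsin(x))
This is a 0/0 indeterminate form.

Apply L'Hôpital's rule: differentiate numerator and denominator separately.
  f(x) = e^(x) - 1   ⇒   f'(x) = e^(x)
  g(x) = asin(x)   ⇒   g'(x) = 1/sqrt(1 - x^2)
  lim(x→0) f'(x)/g'(x) = lim(x→0) (e^(x))/(1/sqrt(1 - x^2))
  = 1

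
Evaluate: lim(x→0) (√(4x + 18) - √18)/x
This is a standard limit.

Factor or rationalize the expression:
  lim(x→0) (√(4x + 18) - √18)/x = sqrt(2)/3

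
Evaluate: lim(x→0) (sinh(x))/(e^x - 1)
This is a 0/0 indeterminate form.

Apply L'Hôpital's rule: differentiate numerator and denominator separately.
  f(x) = sinh(x)   ⇒   f'(x) = cosh(x)
  g(x) = e^(x) - 1   ⇒   g'(x) = e^(x)
  lim(x→0) f'(x)/g'(x) = lim(x→0) (cosh(x))/(e^(x))
  = 1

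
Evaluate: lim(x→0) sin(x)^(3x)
This is an exponential indeterminate form.

For exponential indeterminate forms, take the natural log:
  Let L = lim(x→0) sin(x)^(3x)
  Then ln(L) = lim(x→0) [exponent × ln(base)]
  Evaluate using L'Hôpital or standard limits, then exponentiate.
  L = 1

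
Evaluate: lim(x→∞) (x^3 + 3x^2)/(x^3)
This is an ∞/∞ indeterminate form.

Apply L'Hôpital's rule: differentiate numerator and denominator separately.
  f(x) = x^3 + 3·x^2   ⇒   f'(x) = 3·x^2 + 6·x
  g(x) = x^3   ⇒   g'(x) = 3·x^2
  lim(x→∞) f'(x)/g'(x) = lim(x→∞) (3·x^2 + 6·x)/(3·x^2)
  = 1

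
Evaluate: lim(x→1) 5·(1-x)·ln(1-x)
This is a 0·∞ indeterminate form.

Rewrite 0·∞ as a quotient (0/0 or ∞/∞ form), then apply L'Hôpital's rule:
  lim(x→1) 5·(1-x)·ln(1-x) = 0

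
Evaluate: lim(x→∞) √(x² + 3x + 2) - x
This is an ∞-∞ indeterminate form.

Combine fractions or rationalize to convert ∞-∞ to 0/0 form:
  lim(x→∞) √(x² + 3x + 2) - x = 3/2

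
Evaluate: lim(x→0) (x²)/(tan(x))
This is a 0/0 indeterminate form.

Apply L'Hôpital's rule: differentiate numerator and denominator separately.
  f(x) = x^2   ⇒   f'(x) = 2·x
  g(x) = tan(x)   ⇒   g'(x) = tan(x)^2 + 1
  lim(x→0) f'(x)/g'(x) = lim(x→0) (2·x)/(tan(x)^2 + 1)
  = 0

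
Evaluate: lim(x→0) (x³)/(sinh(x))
This is a 0/0 indeterminate form.

Apply L'Hôpital's rule: differentiate numerator and denominator separately.
  f(x) = x^3   ⇒   f'(x) = 3·x^2
  g(x) = sinh(x)   ⇒   g'(x) = cosh(x)
  lim(x→0) f'(x)/g'(x) = lim(x→0) (3·x^2)/(cosh(x))
  = 0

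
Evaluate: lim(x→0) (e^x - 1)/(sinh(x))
This is a 0/0 indeterminate form.

Apply L'Hôpital's rule: differentiate numerator and denominator separately.
  f(x) = e^(x) - 1   ⇒   f'(x) = e^(x)
  g(x) = sinh(x)   ⇒   g'(x) = cosh(x)
  lim(x→0) f'(x)/g'(x) = lim(x→0) (e^(x))/(cosh(x))
  = 1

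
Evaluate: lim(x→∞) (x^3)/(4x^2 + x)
This is an ∞/∞ indeterminate form.

Apply L'Hôpital's rule: differentiate numerator and denominator separately.
  f(x) = x^3   ⇒   f'(x) = 3·x^2
  g(x) = 4·x^2 + x   ⇒   g'(x) = 8·x + 1
  lim(x→∞) f'(x)/g'(x) = lim(x→∞) (3·x^2)/(8·x + 1)
  = ∞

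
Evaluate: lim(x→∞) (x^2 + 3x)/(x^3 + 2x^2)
This is an ∞/∞ indeterminate form.

Apply L'Hôpital's rule: differentiate numerator and denominator separately.
  f(x) = x^2 + 3·x   ⇒   f'(x) = 2·x + 3
  g(x) = x^3 + 2·x^2   ⇒   g'(x) = 3·x^2 + 4·x
  lim(x→∞) f'(x)/g'(x) = lim(x→∞) (2·x + 3)/(3·x^2 + 4·x)
  = 0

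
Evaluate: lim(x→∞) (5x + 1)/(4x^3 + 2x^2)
This is an ∞/∞ indeterminate form.

Apply L'Hôpital's rule: differentiate numerator and denominator separately.
  f(x) = 5·x + 1   ⇒   f'(x) = 5
  g(x) = 4·x^3 + 2·x^2   ⇒   g'(x) = 12·x^2 + 4·x
  lim(x→∞) f'(x)/g'(x) = lim(x→∞) (5)/(12·x^2 + 4·x)
  = 0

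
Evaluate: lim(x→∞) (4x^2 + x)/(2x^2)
This is an ∞/∞ indeterminate form.

Apply L'Hôpital's rule: differentiate numerator and denominator separately.
  f(x) = 4·x^2 + x   ⇒   f'(x) = 8·x + 1
  g(x) = 2·x^2   ⇒   g'(x) = 4·x
  lim(x→∞) f'(x)/g'(x) = lim(x→∞) (8·x + 1)/(4·x)
  = 2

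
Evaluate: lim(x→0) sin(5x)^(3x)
This is an exponential indeterminate form.

For exponential indeterminate forms, take the natural log:
  Let L = lim(x→0) sin(5x)^(3x)
  Then ln(L) = lim(x→0) [exponent × ln(base)]
  Evaluate using L'Hôpital or standard limits, then exponentiate.
  L = 1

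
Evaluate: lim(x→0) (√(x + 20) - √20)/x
This is a standard limit.

Factor or rationalize the expression:
  lim(x→0) (√(x + 20) - √20)/x = sqrt(5)/20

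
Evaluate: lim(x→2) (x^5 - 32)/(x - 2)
This is a standard limit.

Factor or rationalize the expression:
  lim(x→2) (x^5 - 32)/(x - 2) = 80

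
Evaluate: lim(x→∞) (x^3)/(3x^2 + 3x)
This is an ∞/∞ indeterminate form.

Apply L'Hôpital's rule: differentiate numerator and denominator separately.
  f(x) = x^3   ⇒   f'(x) = 3·x^2
  g(x) = 3·x^2 + 3·x   ⇒   g'(x) = 6·x + 3
  lim(x→∞) f'(x)/g'(x) = lim(x→∞) (3·x^2)/(6·x + 3)
  = ∞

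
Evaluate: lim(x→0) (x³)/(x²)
This is a 0/0 indeterminate form.

Apply L'Hôpital's rule: differentiate numerator and denominator separately.
  f(x) = x^3   ⇒   f'(x) = 3·x^2
  g(x) = x^2   ⇒   g'(x) = 2·x
  lim(x→0) f'(x)/g'(x) = lim(x→0) (3·x^2)/(2·x)
  = 0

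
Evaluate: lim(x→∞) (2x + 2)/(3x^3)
This is an ∞/∞ indeterminate form.

Apply L'Hôpital's rule: differentiate numerator and denominator separately.
  f(x) = 2·x + 2   ⇒   f'(x) = 2
  g(x) = 3·x^3   ⇒   g'(x) = 9·x^2
  lim(x→∞) f'(x)/g'(x) = lim(x→∞) (2)/(9·x^2)
  = 0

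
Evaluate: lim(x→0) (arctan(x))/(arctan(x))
This is a 0/0 indeterminate form.

Apply L'Hôpital's rule: differentiate numerator and denominator separately.
  f(x) = atan(x)   ⇒   f'(x) = 1/(x^2 + 1)
  g(x) = atan(x)   ⇒   g'(x) = 1/(x^2 + 1)
  lim(x→0) f'(x)/g'(x) = lim(x→0) (1/(x^2 + 1))/(1/(x^2 + 1))
  = 1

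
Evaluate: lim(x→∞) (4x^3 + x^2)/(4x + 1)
This is an ∞/∞ indeterminate form.

Apply L'Hôpital's rule: differentiate numerator and denominator separately.
  f(x) = 4·x^3 + x^2   ⇒   f'(x) = 12·x^2 + 2·x
  g(x) = 4·x + 1   ⇒   g'(x) = 4
  lim(x→∞) f'(x)/g'(x) = lim(x→∞) (12·x^2 + 2·x)/(4)
  = ∞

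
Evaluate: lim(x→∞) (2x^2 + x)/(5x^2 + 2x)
This is an ∞/∞ indeterminate form.

Apply L'Hôpital's rule: differentiate numerator and denominator separately.
  f(x) = 2·x^2 + x   ⇒   f'(x) = 4·x + 1
  g(x) = 5·x^2 + 2·x   ⇒   g'(x) = 10·x + 2
  lim(x→∞) f'(x)/g'(x) = lim(x→∞) (4·x + 1)/(10·x + 2)
  = 2/5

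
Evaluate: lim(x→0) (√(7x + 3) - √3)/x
This is a standard limit.

Factor or rationalize the expression:
  lim(x→0) (√(7x + 3) - √3)/x = 7·sqrt(3)/6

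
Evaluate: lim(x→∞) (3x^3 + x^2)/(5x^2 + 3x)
This is an ∞/∞ indeterminate form.

Apply L'Hôpital's rule: differentiate numerator and denominator separately.
  f(x) = 3·x^3 + x^2   ⇒   f'(x) = 9·x^2 + 2·x
  g(x) = 5·x^2 + 3·x   ⇒   g'(x) = 10·x + 3
  lim(x→∞) f'(x)/g'(x) = lim(x→∞) (9·x^2 + 2·x)/(10·x + 3)
  = ∞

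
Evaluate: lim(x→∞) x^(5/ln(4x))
This is an exponential indeterminate form.

For exponential indeterminate forms, take the natural log:
  Let L = lim(x→∞) x^(5/ln(4x))
  Then ln(L) = lim(x→∞) [exponent × ln(base)]
  Evaluate using L'Hôpital or standard limits, then exponentiate.
  L = e^(5)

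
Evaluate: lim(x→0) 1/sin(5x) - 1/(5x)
This is an ∞-∞ indeterminate form.

Combine fractions or rationalize to convert ∞-∞ to 0/0 form:
  lim(x→0) 1/sin(5x) - 1/(5x) = 0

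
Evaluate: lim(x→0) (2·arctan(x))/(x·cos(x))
This is a 0/0 indeterminate form.

Apply L'Hôpital's rule: differentiate numerator and denominator separately.
  f(x) = 2·atan(x)   ⇒   f'(x) = 2/(x^2 + 1)
  g(x) = x·cos(x)   ⇒   g'(x) = -x·sin(x) + cos(x)
  lim(x→0) f'(x)/g'(x) = lim(x→0) (2/(x^2 + 1))/(-x·sin(x) + cos(x))
  = 2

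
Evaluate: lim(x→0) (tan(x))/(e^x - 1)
This is a 0/0 indeterminate form.

Apply L'Hôpital's rule: differentiate numerator and denominator separately.
  f(x) = tan(x)   ⇒   f'(x) = tan(x)^2 + 1
  g(x) = e^(x) - 1   ⇒   g'(x) = e^(x)
  lim(x→0) f'(x)/g'(x) = lim(x→0) (tan(x)^2 + 1)/(e^(x))
  = 1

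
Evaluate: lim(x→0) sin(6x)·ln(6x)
This is a 0·∞ indeterminate form.

Rewrite 0·∞ as a quotient (0/0 or ∞/∞ form), then apply L'Hôpital's rule:
  lim(x→0) sin(6x)·ln(6x) = 0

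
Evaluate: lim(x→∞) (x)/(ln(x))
This is an ∞/∞ indeterminate form.

Apply L'Hôpital's rule: differentiate numerator and denominator separately.
  f(x) = x   ⇒   f'(x) = 1
  g(x) = ln(x)   ⇒   g'(x) = 1/x
  lim(x→∞) f'(x)/g'(x) = lim(x→∞) (1)/(1/x)
  = ∞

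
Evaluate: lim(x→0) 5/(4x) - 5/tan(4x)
This is an ∞-∞ indeterminate form.

Combine fractions or rationalize to convert ∞-∞ to 0/0 form:
  lim(x→0) 5/(4x) - 5/tan(4x) = 0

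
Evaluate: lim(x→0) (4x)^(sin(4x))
This is an exponential indeterminate form.

For exponential indeterminate forms, take the natural log:
  Let L = lim(x→0) (4x)^(sin(4x))
  Then ln(L) = lim(x→0) [exponent × ln(base)]
  Evaluate using L'Hôpital or standard limits, then exponentiate.
  L = 1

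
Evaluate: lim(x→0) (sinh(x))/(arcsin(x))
This is a 0/0 indeterminate form.

Apply L'Hôpital's rule: differentiate numerator and denominator separately.
  f(x) = sinh(x)   ⇒   f'(x) = cosh(x)
  g(x) = asin(x)   ⇒   g'(x) = 1/sqrt(1 - x^2)
  lim(x→0) f'(x)/g'(x) = lim(x→0) (cosh(x))/(1/sqrt(1 - x^2))
  = 1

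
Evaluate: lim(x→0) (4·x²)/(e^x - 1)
This is a 0/0 indeterminate form.

Apply L'Hôpital's rule: differentiate numerator and denominator separately.
  f(x) = 4·x^2   ⇒   f'(x) = 8·x
  g(x) = e^(x) - 1   ⇒   g'(x) = e^(x)
  lim(x→0) f'(x)/g'(x) = lim(x→0) (8·x)/(e^(x))
  = 0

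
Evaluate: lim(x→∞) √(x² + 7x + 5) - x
This is an ∞-∞ indeterminate form.

Combine fractions or rationalize to convert ∞-∞ to 0/0 form:
  lim(x→∞) √(x² + 7x + 5) - x = 7/2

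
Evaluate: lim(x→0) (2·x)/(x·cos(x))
This is a 0/0 indeterminate form.

Apply L'Hôpital's rule: differentiate numerator and denominator separately.
  f(x) = 2·x   ⇒   f'(x) = 2
  g(x) = x·cos(x)   ⇒   g'(x) = -x·sin(x) + cos(x)
  lim(x→0) f'(x)/g'(x) = lim(x→0) (2)/(-x·sin(x) + cos(x))
  = 2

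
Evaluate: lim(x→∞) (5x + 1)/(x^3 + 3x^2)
This is an ∞/∞ indeterminate form.

Apply L'Hôpital's rule: differentiate numerator and denominator separately.
  f(x) = 5·x + 1   ⇒   f'(x) = 5
  g(x) = x^3 + 3·x^2   ⇒   g'(x) = 3·x^2 + 6·x
  lim(x→∞) f'(x)/g'(x) = lim(x→∞) (5)/(3·x^2 + 6·x)
  = 0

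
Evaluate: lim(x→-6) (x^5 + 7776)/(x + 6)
This is a standard limit.

Factor or rationalize the expression:
  lim(x→-6) (x^5 + 7776)/(x + 6) = 6480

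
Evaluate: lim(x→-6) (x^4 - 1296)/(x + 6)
This is a standard limit.

Factor or rationalize the expression:
  lim(x→-6) (x^4 - 1296)/(x + 6) = -864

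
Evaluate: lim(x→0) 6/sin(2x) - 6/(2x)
This is an ∞-∞ indeterminate form.

Combine fractions or rationalize to convert ∞-∞ to 0/0 form:
  lim(x→0) 6/sin(2x) - 6/(2x) = 0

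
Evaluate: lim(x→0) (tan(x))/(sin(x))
This is a 0/0 indeterminate form.

Apply L'Hôpital's rule: differentiate numerator and denominator separately.
  f(x) = tan(x)   ⇒   f'(x) = tan(x)^2 + 1
  g(x) = sin(x)   ⇒   g'(x) = cos(x)
  lim(x→0) f'(x)/g'(x) = lim(x→0) (tan(x)^2 + 1)/(cos(x))
  = 1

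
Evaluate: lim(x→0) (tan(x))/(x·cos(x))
This is a 0/0 indeterminate form.

Apply L'Hôpital's rule: differentiate numerator and denominator separately.
  f(x) = tan(x)   ⇒   f'(x) = tan(x)^2 + 1
  g(x) = x·cos(x)   ⇒   g'(x) = -x·sin(x) + cos(x)
  lim(x→0) f'(x)/g'(x) = lim(x→0) (tan(x)^2 + 1)/(-x·sin(x) + cos(x))
  = 1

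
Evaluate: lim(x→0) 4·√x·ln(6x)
This is a 0·∞ indeterminate form.

Rewrite 0·∞ as a quotient (0/0 or ∞/∞ form), then apply L'Hôpital's rule:
  lim(x→0) 4·√x·ln(6x) = 0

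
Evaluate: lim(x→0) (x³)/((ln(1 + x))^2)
This is a 0/0 indeterminate form.

Apply L'Hôpital's rule: differentiate numerator and denominator separately.
  f(x) = x^3   ⇒   f'(x) = 3·x^2
  g(x) = ln(x + 1)^2   ⇒   g'(x) = 2·ln(x + 1)/(x + 1)
  lim(x→0) f'(x)/g'(x) = lim(x→0) (3·x^2)/(2·ln(x + 1)/(x + 1))
  = 0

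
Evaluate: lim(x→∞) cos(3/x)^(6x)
This is an exponential indeterminate form.

For exponential indeterminate forms, take the natural log:
  Let L = lim(x→∞) cos(3/x)^(6x)
  Then ln(L) = lim(x→∞) [exponent × ln(base)]
  Evaluate using L'Hôpital or standard limits, then exponentiate.
  L = 1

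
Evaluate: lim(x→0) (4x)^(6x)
This is an exponential indeterminate form.

For exponential indeterminate forms, take the natural log:
  Let L = lim(x→0) (4x)^(6x)
  Then ln(L) = lim(x→0) [exponent × ln(base)]
  Evaluate using L'Hôpital or standard limits, then exponentiate.
  L = 1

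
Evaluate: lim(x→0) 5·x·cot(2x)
This is a 0·∞ indeterminate form.

Rewrite 0·∞ as a quotient (0/0 or ∞/∞ form), then apply L'Hôpital's rule:
  lim(x→0) 5·x·cot(2x) = 5/2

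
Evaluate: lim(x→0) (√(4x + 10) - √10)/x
This is a standard limit.

Factor or rationalize the expression:
  lim(x→0) (√(4x + 10) - √10)/x = sqrt(10)/5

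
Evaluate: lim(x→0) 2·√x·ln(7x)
This is a 0·∞ indeterminate form.

Rewrite 0·∞ as a quotient (0/0 or ∞/∞ form), then apply L'Hôpital's rule:
  lim(x→0) 2·√x·ln(7x) = 0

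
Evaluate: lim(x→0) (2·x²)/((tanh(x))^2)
This is a 0/0 indeterminate form.

Apply L'Hôpital's rule: differentiate numerator and denominator separately.
  f(x) = 2·x^2   ⇒   f'(x) = 4·x
  g(x) = tanh(x)^2   ⇒   g'(x) = (2 - 2·tanh(x)^2)·tanh(x)
  lim(x→0) f'(x)/g'(x) = lim(x→0) (4·x)/((2 - 2·tanh(x)^2)·tanh(x))
  = 2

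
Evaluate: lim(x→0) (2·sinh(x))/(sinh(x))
This is a 0/0 indeterminate form.

Apply L'Hôpital's rule: differentiate numerator and denominator separately.
  f(x) = 2·sinh(x)   ⇒   f'(x) = 2·cosh(x)
  g(x) = sinh(x)   ⇒   g'(x) = cosh(x)
  lim(x→0) f'(x)/g'(x) = lim(x→0) (2·cosh(x))/(cosh(x))
  = 2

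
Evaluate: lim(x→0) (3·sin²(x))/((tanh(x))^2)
This is a 0/0 indeterminate form.

Apply L'Hôpital's rule: differentiate numerator and denominator separately.
  f(x) = 3·sin(x)^2   ⇒   f'(x) = 6·sin(x)·cos(x)
  g(x) = tanh(x)^2   ⇒   g'(x) = (2 - 2·tanh(x)^2)·tanh(x)
  lim(x→0) f'(x)/g'(x) = lim(x→0) (6·sin(x)·cos(x))/((2 - 2·tanh(x)^2)·tanh(x))
  = 3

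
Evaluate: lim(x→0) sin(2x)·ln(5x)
This is a 0·∞ indeterminate form.

Rewrite 0·∞ as a quotient (0/0 or ∞/∞ form), then apply L'Hôpital's rule:
  lim(x→0) sin(2x)·ln(5x) = 0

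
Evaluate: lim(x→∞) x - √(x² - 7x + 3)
This is an ∞-∞ indeterminate form.

Combine fractions or rationalize to convert ∞-∞ to 0/0 form:
  lim(x→∞) x - √(x² - 7x + 3) = 7/2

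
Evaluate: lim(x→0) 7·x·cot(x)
This is a 0·∞ indeterminate form.

Rewrite 0·∞ as a quotient (0/0 or ∞/∞ form), then apply L'Hôpital's rule:
  lim(x→0) 7·x·cot(x) = 7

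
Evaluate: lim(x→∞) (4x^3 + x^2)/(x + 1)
This is an ∞/∞ indeterminate form.

Apply L'Hôpital's rule: differentiate numerator and denominator separately.
  f(x) = 4·x^3 + x^2   ⇒   f'(x) = 12·x^2 + 2·x
  g(x) = x + 1   ⇒   g'(x) = 1
  lim(x→∞) f'(x)/g'(x) = lim(x→∞) (12·x^2 + 2·x)/(1)
  = ∞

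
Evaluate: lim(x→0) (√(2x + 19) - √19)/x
This is a standard limit.

Factor or rationalize the expression:
  lim(x→0) (√(2x + 19) - √19)/x = sqrt(19)/19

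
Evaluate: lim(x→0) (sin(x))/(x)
This is a 0/0 indeterminate form.

Apply L'Hôpital's rule: differentiate numerator and denominator separately.
  f(x) = sin(x)   ⇒   f'(x) = cos(x)
  g(x) = x   ⇒   g'(x) = 1
  lim(x→0) f'(x)/g'(x) = lim(x→0) (cos(x))/(1)
  = 1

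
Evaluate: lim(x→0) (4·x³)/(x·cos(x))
This is a 0/0 indeterminate form.

Apply L'Hôpital's rule: differentiate numerator and denominator separately.
  f(x) = 4·x^3   ⇒   f'(x) = 12·x^2
  g(x) = x·cos(x)   ⇒   g'(x) = -x·sin(x) + cos(x)
  lim(x→0) f'(x)/g'(x) = lim(x→0) (12·x^2)/(-x·sin(x) + cos(x))
  = 0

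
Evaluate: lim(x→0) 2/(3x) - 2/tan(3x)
This is an ∞-∞ indeterminate form.

Combine fractions or rationalize to convert ∞-∞ to 0/0 form:
  lim(x→0) 2/(3x) - 2/tan(3x) = 0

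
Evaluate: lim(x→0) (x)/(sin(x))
This is a 0/0 indeterminate form.

Apply L'Hôpital's rule: differentiate numerator and denominator separately.
  f(x) = x   ⇒   f'(x) = 1
  g(x) = sin(x)   ⇒   g'(x) = cos(x)
  lim(x→0) f'(x)/g'(x) = lim(x→0) (1)/(cos(x))
  = 1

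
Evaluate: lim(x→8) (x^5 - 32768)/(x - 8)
This is a standard limit.

Factor or rationalize the expression:
  lim(x→8) (x^5 - 32768)/(x - 8) = 20480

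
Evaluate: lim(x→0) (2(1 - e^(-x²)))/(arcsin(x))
This is a 0/0 indeterminate form.

Apply L'Hôpital's rule: differentiate numerator and denominator separately.
  f(x) = 2 - 2·e^(-x^2)   ⇒   f'(x) = 4·x·e^(-x^2)
  g(x) = asin(x)   ⇒   g'(x) = 1/sqrt(1 - x^2)
  lim(x→0) f'(x)/g'(x) = lim(x→0) (4·x·e^(-x^2))/(1/sqrt(1 - x^2))
  = 0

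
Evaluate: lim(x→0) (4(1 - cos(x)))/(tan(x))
This is a 0/0 indeterminate form.

Apply L'Hôpital's rule: differentiate numerator and denominator separately.
  f(x) = 4 - 4·cos(x)   ⇒   f'(x) = 4·sin(x)
  g(x) = tan(x)   ⇒   g'(x) = tan(x)^2 + 1
  lim(x→0) f'(x)/g'(x) = lim(x→0) (4·sin(x))/(tan(x)^2 + 1)
  = 0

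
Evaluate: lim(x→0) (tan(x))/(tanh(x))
This is a 0/0 indeterminate form.

Apply L'Hôpital's rule: differentiate numerator and denominator separately.
  f(x) = tan(x)   ⇒   f'(x) = tan(x)^2 + 1
  g(x) = tanh(x)   ⇒   g'(x) = 1 - tanh(x)^2
  lim(x→0) f'(x)/g'(x) = lim(x→0) (tan(x)^2 + 1)/(1 - tanh(x)^2)
  = 1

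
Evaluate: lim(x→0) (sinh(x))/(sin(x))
This is a 0/0 indeterminate form.

Apply L'Hôpital's rule: differentiate numerator and denominator separately.
  f(x) = sinh(x)   ⇒   f'(x) = cosh(x)
  g(x) = sin(x)   ⇒   g'(x) = cos(x)
  lim(x→0) f'(x)/g'(x) = lim(x→0) (cosh(x))/(cos(x))
  = 1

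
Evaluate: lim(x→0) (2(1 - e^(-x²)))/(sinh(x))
This is a 0/0 indeterminate form.

Apply L'Hôpital's rule: differentiate numerator and denominator separately.
  f(x) = 2 - 2·e^(-x^2)   ⇒   f'(x) = 4·x·e^(-x^2)
  g(x) = sinh(x)   ⇒   g'(x) = cosh(x)
  lim(x→0) f'(x)/g'(x) = lim(x→0) (4·x·e^(-x^2))/(cosh(x))
  = 0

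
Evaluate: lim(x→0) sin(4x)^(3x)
This is an exponential indeterminate form.

For exponential indeterminate forms, take the natural log:
  Let L = lim(x→0) sin(4x)^(3x)
  Then ln(L) = lim(x→0) [exponent × ln(base)]
  Evaluate using L'Hôpital or standard limits, then exponentiate.
  L = 1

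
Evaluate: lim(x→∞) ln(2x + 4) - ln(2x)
This is an ∞-∞ indeterminate form.

Combine fractions or rationalize to convert ∞-∞ to 0/0 form:
  lim(x→∞) ln(2x + 4) - ln(2x) = 0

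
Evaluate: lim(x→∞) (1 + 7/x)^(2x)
This is an exponential indeterminate form.

For exponential indeterminate forms, take the natural log:
  Let L = lim(x→∞) (1 + 7/x)^(2x)
  Then ln(L) = lim(x→∞) [exponent × ln(base)]
  Evaluate using L'Hôpital or standard limits, then exponentiate.
  L = e^(14)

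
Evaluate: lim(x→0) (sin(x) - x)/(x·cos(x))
This is a 0/0 indeterminate form.

Apply L'Hôpital's rule: differentiate numerator and denominator separately.
  f(x) = -x + sin(x)   ⇒   f'(x) = cos(x) - 1
  g(x) = x·cos(x)   ⇒   g'(x) = -x·sin(x) + cos(x)
  lim(x→0) f'(x)/g'(x) = lim(x→0) (cos(x) - 1)/(-x·sin(x) + cos(x))
  = 0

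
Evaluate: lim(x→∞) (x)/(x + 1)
This is an ∞/∞ indeterminate form.

Apply L'Hôpital's rule: differentiate numerator and denominator separately.
  f(x) = x   ⇒   f'(x) = 1
  g(x) = x + 1   ⇒   g'(x) = 1
  lim(x→∞) f'(x)/g'(x) = lim(x→∞) (1)/(1)
  = 1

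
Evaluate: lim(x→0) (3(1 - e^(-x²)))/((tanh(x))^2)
This is a 0/0 indeterminate form.

Apply L'Hôpital's rule: differentiate numerator and denominator separately.
  f(x) = 3 - 3·e^(-x^2)   ⇒   f'(x) = 6·x·e^(-x^2)
  g(x) = tanh(x)^2   ⇒   g'(x) = (2 - 2·tanh(x)^2)·tanh(x)
  lim(x→0) f'(x)/g'(x) = lim(x→0) (6·x·e^(-x^2))/((2 - 2·tanh(x)^2)·tanh(x))
  = 3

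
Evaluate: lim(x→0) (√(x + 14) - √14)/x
This is a standard limit.

Factor or rationalize the expression:
  lim(x→0) (√(x + 14) - √14)/x = sqrt(14)/28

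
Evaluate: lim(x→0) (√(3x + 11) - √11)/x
This is a standard limit.

Factor or rationalize the expression:
  lim(x→0) (√(3x + 11) - √11)/x = 3·sqrt(11)/22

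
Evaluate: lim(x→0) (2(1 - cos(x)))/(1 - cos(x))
This is a 0/0 indeterminate form.

Apply L'Hôpital's rule: differentiate numerator and denominator separately.
  f(x) = 2 - 2·cos(x)   ⇒   f'(x) = 2·sin(x)
  g(x) = 1 - cos(x)   ⇒   g'(x) = sin(x)
  lim(x→0) f'(x)/g'(x) = lim(x→0) (2·sin(x))/(sin(x))
  = 2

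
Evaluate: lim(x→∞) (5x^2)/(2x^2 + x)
This is an ∞/∞ indeterminate form.

Apply L'Hôpital's rule: differentiate numerator and denominator separately.
  f(x) = 5·x^2   ⇒   f'(x) = 10·x
  g(x) = 2·x^2 + x   ⇒   g'(x) = 4·x + 1
  lim(x→∞) f'(x)/g'(x) = lim(x→∞) (10·x)/(4·x + 1)
  = 5/2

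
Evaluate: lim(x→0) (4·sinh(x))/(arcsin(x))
This is a 0/0 indeterminate form.

Apply L'Hôpital's rule: differentiate numerator and denominator separately.
  f(x) = 4·sinh(x)   ⇒   f'(x) = 4·cosh(x)
  g(x) = asin(x)   ⇒   g'(x) = 1/sqrt(1 - x^2)
  lim(x→0) f'(x)/g'(x) = lim(x→0) (4·cosh(x))/(1/sqrt(1 - x^2))
  = 4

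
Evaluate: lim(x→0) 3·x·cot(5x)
This is a 0·∞ indeterminate form.

Rewrite 0·∞ as a quotient (0/0 or ∞/∞ form), then apply L'Hôpital's rule:
  lim(x→0) 3·x·cot(5x) = 3/5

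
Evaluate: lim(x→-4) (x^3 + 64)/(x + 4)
This is a standard limit.

Factor or rationalize the expression:
  lim(x→-4) (x^3 + 64)/(x + 4) = 48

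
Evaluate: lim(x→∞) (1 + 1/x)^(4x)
This is an exponential indeterminate form.

For exponential indeterminate forms, take the natural log:
  Let L = lim(x→∞) (1 + 1/x)^(4x)
  Then ln(L) = lim(x→∞) [exponent × ln(base)]
  Evaluate using L'Hôpital or standard limits, then exponentiate.
  L = e^(4)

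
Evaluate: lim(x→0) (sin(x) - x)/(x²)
This is a 0/0 indeterminate form.

Apply L'Hôpital's rule: differentiate numerator and denominator separately.
  f(x) = -x + sin(x)   ⇒   f'(x) = cos(x) - 1
  g(x) = x^2   ⇒   g'(x) = 2·x
  lim(x→0) f'(x)/g'(x) = lim(x→0) (cos(x) - 1)/(2·x)
  = 0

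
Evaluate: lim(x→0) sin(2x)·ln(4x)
This is a 0·∞ indeterminate form.

Rewrite 0·∞ as a quotient (0/0 or ∞/∞ form), then apply L'Hôpital's rule:
  lim(x→0) sin(2x)·ln(4x) = 0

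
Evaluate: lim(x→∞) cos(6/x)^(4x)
This is an exponential indeterminate form.

For exponential indeterminate forms, take the natural log:
  Let L = lim(x→∞) cos(6/x)^(4x)
  Then ln(L) = lim(x→∞) [exponent × ln(base)]
  Evaluate using L'Hôpital or standard limits, then exponentiate.
  L = 1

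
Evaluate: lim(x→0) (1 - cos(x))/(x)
This is a 0/0 indeterminate form.

Apply L'Hôpital's rule: differentiate numerator and denominator separately.
  f(x) = 1 - cos(x)   ⇒   f'(x) = sin(x)
  g(x) = x   ⇒   g'(x) = 1
  lim(x→0) f'(x)/g'(x) = lim(x→0) (sin(x))/(1)
  = 0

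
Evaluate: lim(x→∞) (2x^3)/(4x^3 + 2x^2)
This is an ∞/∞ indeterminate form.

Apply L'Hôpital's rule: differentiate numerator and denominator separately.
  f(x) = 2·x^3   ⇒   f'(x) = 6·x^2
  g(x) = 4·x^3 + 2·x^2   ⇒   g'(x) = 12·x^2 + 4·x
  lim(x→∞) f'(x)/g'(x) = lim(x→∞) (6·x^2)/(12·x^2 + 4·x)
  = 1/2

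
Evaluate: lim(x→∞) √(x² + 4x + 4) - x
This is an ∞-∞ indeterminate form.

Combine fractions or rationalize to convert ∞-∞ to 0/0 form:
  lim(x→∞) √(x² + 4x + 4) - x = 2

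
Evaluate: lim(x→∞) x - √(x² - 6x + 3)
This is an ∞-∞ indeterminate form.

Combine fractions or rationalize to convert ∞-∞ to 0/0 form:
  lim(x→∞) x - √(x² - 6x + 3) = 3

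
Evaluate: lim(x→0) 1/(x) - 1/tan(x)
This is an ∞-∞ indeterminate form.

Combine fractions or rationalize to convert ∞-∞ to 0/0 form:
  lim(x→0) 1/(x) - 1/tan(x) = 0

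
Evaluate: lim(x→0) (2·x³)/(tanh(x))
This is a 0/0 indeterminate form.

Apply L'Hôpital's rule: differentiate numerator and denominator separately.
  f(x) = 2·x^3   ⇒   f'(x) = 6·x^2
  g(x) = tanh(x)   ⇒   g'(x) = 1 - tanh(x)^2
  lim(x→0) f'(x)/g'(x) = lim(x→0) (6·x^2)/(1 - tanh(x)^2)
  = 0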